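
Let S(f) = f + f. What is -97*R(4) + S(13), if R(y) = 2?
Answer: -168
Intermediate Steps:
S(f) = 2*f
-97*R(4) + S(13) = -97*2 + 2*13 = -194 + 26 = -168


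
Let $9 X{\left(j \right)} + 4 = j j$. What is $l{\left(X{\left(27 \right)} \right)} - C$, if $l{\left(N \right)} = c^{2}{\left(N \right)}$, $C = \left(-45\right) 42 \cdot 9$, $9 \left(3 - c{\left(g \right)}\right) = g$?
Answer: $\frac{111834934}{6561} \approx 17045.0$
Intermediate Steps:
$c{\left(g \right)} = 3 - \frac{g}{9}$
$X{\left(j \right)} = - \frac{4}{9} + \frac{j^{2}}{9}$ ($X{\left(j \right)} = - \frac{4}{9} + \frac{j j}{9} = - \frac{4}{9} + \frac{j^{2}}{9}$)
$C = -17010$ ($C = \left(-1890\right) 9 = -17010$)
$l{\left(N \right)} = \left(3 - \frac{N}{9}\right)^{2}$
$l{\left(X{\left(27 \right)} \right)} - C = \frac{\left(-27 - \left(\frac{4}{9} - \frac{27^{2}}{9}\right)\right)^{2}}{81} - -17010 = \frac{\left(-27 + \left(- \frac{4}{9} + \frac{1}{9} \cdot 729\right)\right)^{2}}{81} + 17010 = \frac{\left(-27 + \left(- \frac{4}{9} + 81\right)\right)^{2}}{81} + 17010 = \frac{\left(-27 + \frac{725}{9}\right)^{2}}{81} + 17010 = \frac{\left(\frac{482}{9}\right)^{2}}{81} + 17010 = \frac{1}{81} \cdot \frac{232324}{81} + 17010 = \frac{232324}{6561} + 17010 = \frac{111834934}{6561}$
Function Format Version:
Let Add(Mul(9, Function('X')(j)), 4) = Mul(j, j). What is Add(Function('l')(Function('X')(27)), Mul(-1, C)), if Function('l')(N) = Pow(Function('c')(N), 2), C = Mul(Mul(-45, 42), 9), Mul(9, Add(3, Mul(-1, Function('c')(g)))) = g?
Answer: Rational(111834934, 6561) ≈ 17045.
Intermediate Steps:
Function('c')(g) = Add(3, Mul(Rational(-1, 9), g))
Function('X')(j) = Add(Rational(-4, 9), Mul(Rational(1, 9), Pow(j, 2))) (Function('X')(j) = Add(Rational(-4, 9), Mul(Rational(1, 9), Mul(j, j))) = Add(Rational(-4, 9), Mul(Rational(1, 9), Pow(j, 2))))
C = -17010 (C = Mul(-1890, 9) = -17010)
Function('l')(N) = Pow(Add(3, Mul(Rational(-1, 9), N)), 2)
Add(Function('l')(Function('X')(27)), Mul(-1, C)) = Add(Mul(Rational(1, 81), Pow(Add(-27, Add(Rational(-4, 9), Mul(Rational(1, 9), Pow(27, 2)))), 2)), Mul(-1, -17010)) = Add(Mul(Rational(1, 81), Pow(Add(-27, Add(Rational(-4, 9), Mul(Rational(1, 9), 729))), 2)), 17010) = Add(Mul(Rational(1, 81), Pow(Add(-27, Add(Rational(-4, 9), 81)), 2)), 17010) = Add(Mul(Rational(1, 81), Pow(Add(-27, Rational(725, 9)), 2)), 17010) = Add(Mul(Rational(1, 81), Pow(Rational(482, 9), 2)), 17010) = Add(Mul(Rational(1, 81), Rational(232324, 81)), 17010) = Add(Rational(232324, 6561), 17010) = Rational(111834934, 6561)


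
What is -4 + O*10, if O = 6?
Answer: 56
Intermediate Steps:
-4 + O*10 = -4 + 6*10 = -4 + 60 = 56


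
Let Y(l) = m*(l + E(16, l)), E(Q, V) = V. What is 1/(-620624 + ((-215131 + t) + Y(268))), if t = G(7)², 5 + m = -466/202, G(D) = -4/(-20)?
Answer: -2525/2120170474 ≈ -1.1909e-6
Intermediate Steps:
G(D) = ⅕ (G(D) = -4*(-1/20) = ⅕)
m = -738/101 (m = -5 - 466/202 = -5 - 466*1/202 = -5 - 233/101 = -738/101 ≈ -7.3069)
t = 1/25 (t = (⅕)² = 1/25 ≈ 0.040000)
Y(l) = -1476*l/101 (Y(l) = -738*(l + l)/101 = -1476*l/101)
1/(-620624 + ((-215131 + t) + Y(268))) = 1/(-620624 + ((-215131 + 1/25) - 1476/101*268)) = 1/(-620624 + (-5378274/25 - 395568/101)) = 1/(-620624 - 553094874/2525) = 1/(-2120170474/2525) = -2525/2120170474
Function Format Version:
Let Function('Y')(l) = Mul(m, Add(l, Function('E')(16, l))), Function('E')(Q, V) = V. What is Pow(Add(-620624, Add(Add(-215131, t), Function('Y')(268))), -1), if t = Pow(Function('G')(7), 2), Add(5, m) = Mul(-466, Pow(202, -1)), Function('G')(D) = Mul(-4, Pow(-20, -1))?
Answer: Rational(-2525, 2120170474) ≈ -1.1909e-6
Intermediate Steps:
Function('G')(D) = Rational(1, 5) (Function('G')(D) = Mul(-4, Rational(-1, 20)) = Rational(1, 5))
m = Rational(-738, 101) (m = Add(-5, Mul(-466, Pow(202, -1))) = Add(-5, Mul(-466, Rational(1, 202))) = Add(-5, Rational(-233, 101)) = Rational(-738, 101) ≈ -7.3069)
t = Rational(1, 25) (t = Pow(Rational(1, 5), 2) = Rational(1, 25) ≈ 0.040000)
Function('Y')(l) = Mul(Rational(-1476, 101), l) (Function('Y')(l) = Mul(Rational(-738, 101), Add(l, l)) = Mul(Rational(-738, 101), Mul(2, l)) = Mul(Rational(-1476, 101), l))
Pow(Add(-620624, Add(Add(-215131, t), Function('Y')(268))), -1) = Pow(Add(-620624, Add(Add(-215131, Rational(1, 25)), Mul(Rational(-1476, 101), 268))), -1) = Pow(Add(-620624, Add(Rational(-5378274, 25), Rational(-395568, 101))), -1) = Pow(Add(-620624, Rational(-553094874, 2525)), -1) = Pow(Rational(-2120170474, 2525), -1) = Rational(-2525, 2120170474)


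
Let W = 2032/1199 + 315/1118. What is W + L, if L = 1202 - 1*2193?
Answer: -1325768201/1340482 ≈ -989.02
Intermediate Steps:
L = -991 (L = 1202 - 2193 = -991)
W = 2649461/1340482 (W = 2032*(1/1199) + 315*(1/1118) = 2032/1199 + 315/1118 = 2649461/1340482 ≈ 1.9765)
W + L = 2649461/1340482 - 991 = -1325768201/1340482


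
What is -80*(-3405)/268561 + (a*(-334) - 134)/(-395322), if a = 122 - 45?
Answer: 57314275886/53084035821 ≈ 1.0797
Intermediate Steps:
a = 77
-80*(-3405)/268561 + (a*(-334) - 134)/(-395322) = -80*(-3405)/268561 + (77*(-334) - 134)/(-395322) = 272400*(1/268561) + (-25718 - 134)*(-1/395322) = 272400/268561 - 25852*(-1/395322) = 272400/268561 + 12926/197661 = 57314275886/53084035821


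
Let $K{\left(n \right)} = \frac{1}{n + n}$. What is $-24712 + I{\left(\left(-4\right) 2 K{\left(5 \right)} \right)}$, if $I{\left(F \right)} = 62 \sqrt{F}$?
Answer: $-24712 + \frac{124 i \sqrt{5}}{5} \approx -24712.0 + 55.454 i$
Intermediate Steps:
$K{\left(n \right)} = \frac{1}{2 n}$
$-24712 + I{\left(\left(-4\right) 2 K{\left(5 \right)} \right)} = -24712 + 62 \sqrt{\left(-4\right) 2 \frac{1}{2 \cdot 5}} = -24712 + 62 \sqrt{- 8 \cdot \frac{1}{2} \cdot \frac{1}{5}} = -24712 + 62 \sqrt{\left(-8\right) \frac{1}{10}} = -24712 + 62 \sqrt{- \frac{4}{5}} = -24712 + 62 \frac{2 i \sqrt{5}}{5} = -24712 + \frac{124 i \sqrt{5}}{5}$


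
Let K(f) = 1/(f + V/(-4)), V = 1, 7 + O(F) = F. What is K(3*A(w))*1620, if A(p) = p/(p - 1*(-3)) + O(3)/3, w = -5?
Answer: 6480/13 ≈ 498.46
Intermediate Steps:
O(F) = -7 + F
A(p) = -4/3 + p/(3 + p) (A(p) = p/(p - 1*(-3)) + (-7 + 3)/3 = p/(p + 3) - 4*⅓ = p/(3 + p) - 4/3 = -4/3 + p/(3 + p))
K(f) = 1/(-¼ + f) (K(f) = 1/(f + 1/(-4)) = 1/(f + 1*(-¼)) = 1/(f - ¼) = 1/(-¼ + f))
K(3*A(w))*1620 = (4/(-1 + 4*(3*((-12 - 1*(-5))/(3*(3 - 5))))))*1620 = (4/(-1 + 4*(3*((⅓)*(-12 + 5)/(-2)))))*1620 = (4/(-1 + 4*(3*((⅓)*(-½)*(-7)))))*1620 = (4/(-1 + 4*(3*(7/6))))*1620 = (4/(-1 + 4*(7/2)))*1620 = (4/(-1 + 14))*1620 = (4/13)*1620 = 6480/13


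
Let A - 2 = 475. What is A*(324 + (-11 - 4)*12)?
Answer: 68688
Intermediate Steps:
A = 477 (A = 2 + 475 = 477)
A*(324 + (-11 - 4)*12) = 477*(324 + (-11 - 4)*12) = 477*(324 - 15*12) = 477*(324 - 180) = 477*144 = 68688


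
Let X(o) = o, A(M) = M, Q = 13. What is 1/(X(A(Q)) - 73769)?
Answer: -1/73756 ≈ -1.3558e-5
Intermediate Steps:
1/(X(A(Q)) - 73769) = 1/(13 - 73769) = 1/(-73756) = -1/73756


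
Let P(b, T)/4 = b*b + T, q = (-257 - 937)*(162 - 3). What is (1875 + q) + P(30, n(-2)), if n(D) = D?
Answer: -184379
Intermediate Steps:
q = -189846 (q = -1194*159 = -189846)
P(b, T) = 4*T + 4*b**2 (P(b, T) = 4*(b*b + T) = 4*(b**2 + T) = 4*(T + b**2) = 4*T + 4*b**2)
(1875 + q) + P(30, n(-2)) = (1875 - 189846) + (4*(-2) + 4*30**2) = -187971 + (-8 + 4*900) = -187971 + (-8 + 3600) = -187971 + 3592 = -184379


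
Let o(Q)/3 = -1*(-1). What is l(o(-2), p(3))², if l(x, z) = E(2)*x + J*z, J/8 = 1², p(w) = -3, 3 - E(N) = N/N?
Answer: 324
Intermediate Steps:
E(N) = 2 (E(N) = 3 - N/N = 3 - 1*1 = 3 - 1 = 2)
J = 8 (J = 8*1² = 8*1 = 8)
o(Q) = 3 (o(Q) = 3*(-1*(-1)) = 3*1 = 3)
l(x, z) = 2*x + 8*z
l(o(-2), p(3))² = (2*3 + 8*(-3))² = (6 - 24)² = (-18)² = 324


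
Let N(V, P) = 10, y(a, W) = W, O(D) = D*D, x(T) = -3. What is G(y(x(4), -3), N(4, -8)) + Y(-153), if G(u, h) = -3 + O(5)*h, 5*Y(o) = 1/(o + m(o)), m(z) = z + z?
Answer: 566864/2295 ≈ 247.00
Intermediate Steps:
O(D) = D**2
m(z) = 2*z
Y(o) = 1/(15*o) (Y(o) = 1/(5*(o + 2*o)) = 1/(5*((3*o))) = (1/(3*o))/5 = 1/(15*o))
G(u, h) = -3 + 25*h (G(u, h) = -3 + 5**2*h = -3 + 25*h)
G(y(x(4), -3), N(4, -8)) + Y(-153) = (-3 + 25*10) + (1/15)/(-153) = (-3 + 250) + (1/15)*(-1/153) = 247 - 1/2295 = 566864/2295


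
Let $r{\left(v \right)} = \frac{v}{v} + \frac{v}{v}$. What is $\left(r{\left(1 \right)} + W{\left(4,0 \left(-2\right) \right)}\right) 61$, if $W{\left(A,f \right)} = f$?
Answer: $122$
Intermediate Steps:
$r{\left(v \right)} = 2$ ($r{\left(v \right)} = 1 + 1 = 2$)
$\left(r{\left(1 \right)} + W{\left(4,0 \left(-2\right) \right)}\right) 61 = \left(2 + 0 \left(-2\right)\right) 61 = \left(2 + 0\right) 61 = 2 \cdot 61 = 122$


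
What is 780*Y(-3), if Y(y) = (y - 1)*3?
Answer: -9360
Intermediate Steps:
Y(y) = -3 + 3*y (Y(y) = (-1 + y)*3 = -3 + 3*y)
780*Y(-3) = 780*(-3 + 3*(-3)) = 780*(-3 - 9) = 780*(-12) = -9360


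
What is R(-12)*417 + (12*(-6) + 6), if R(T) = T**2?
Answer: 59982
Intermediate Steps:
R(-12)*417 + (12*(-6) + 6) = (-12)**2*417 + (12*(-6) + 6) = 144*417 + (-72 + 6) = 60048 - 66 = 59982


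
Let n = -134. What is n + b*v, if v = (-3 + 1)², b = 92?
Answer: 234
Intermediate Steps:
v = 4 (v = (-2)² = 4)
n + b*v = -134 + 92*4 = -134 + 368 = 234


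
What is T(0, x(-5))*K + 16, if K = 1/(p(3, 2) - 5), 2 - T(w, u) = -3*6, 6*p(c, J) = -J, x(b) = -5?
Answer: 49/4 ≈ 12.250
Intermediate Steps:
p(c, J) = -J/6 (p(c, J) = (-J)/6 = -J/6)
T(w, u) = 20 (T(w, u) = 2 - (-3)*6 = 2 - 1*(-18) = 2 + 18 = 20)
K = -3/16 (K = 1/(-⅙*2 - 5) = 1/(-⅓ - 5) = 1/(-16/3) = -3/16 ≈ -0.18750)
T(0, x(-5))*K + 16 = 20*(-3/16) + 16 = -15/4 + 16 = 49/4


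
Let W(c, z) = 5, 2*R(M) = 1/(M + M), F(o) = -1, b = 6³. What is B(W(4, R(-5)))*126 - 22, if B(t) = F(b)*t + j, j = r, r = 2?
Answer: -400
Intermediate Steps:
b = 216
R(M) = 1/(4*M) (R(M) = 1/(2*(M + M)) = 1/(2*((2*M))) = (1/(2*M))/2 = 1/(4*M))
j = 2
B(t) = 2 - t (B(t) = -t + 2 = 2 - t)
B(W(4, R(-5)))*126 - 22 = (2 - 1*5)*126 - 22 = (2 - 5)*126 - 22 = -3*126 - 22 = -378 - 22 = -400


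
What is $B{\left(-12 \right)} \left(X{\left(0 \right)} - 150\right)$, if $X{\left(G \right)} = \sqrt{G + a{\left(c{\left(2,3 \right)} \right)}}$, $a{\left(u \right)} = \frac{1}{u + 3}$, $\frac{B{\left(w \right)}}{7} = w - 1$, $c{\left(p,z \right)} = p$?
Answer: $13650 - \frac{91 \sqrt{5}}{5} \approx 13609.0$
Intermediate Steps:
$B{\left(w \right)} = -7 + 7 w$ ($B{\left(w \right)} = 7 \left(w - 1\right) = 7 \left(-1 + w\right) = -7 + 7 w$)
$a{\left(u \right)} = \frac{1}{3 + u}$
$X{\left(G \right)} = \sqrt{\frac{1}{5} + G}$ ($X{\left(G \right)} = \sqrt{G + \frac{1}{3 + 2}} = \sqrt{G + \frac{1}{5}} = \sqrt{\frac{1}{5} + G}$)
$B{\left(-12 \right)} \left(X{\left(0 \right)} - 150\right) = \left(-7 + 7 \left(-12\right)\right) \left(\frac{\sqrt{5 + 25 \cdot 0}}{5} - 150\right) = \left(-7 - 84\right) \left(\frac{\sqrt{5 + 0}}{5} - 150\right) = - 91 \left(\frac{\sqrt{5}}{5} - 150\right) = - 91 \left(-150 + \frac{\sqrt{5}}{5}\right) = 13650 - \frac{91 \sqrt{5}}{5}$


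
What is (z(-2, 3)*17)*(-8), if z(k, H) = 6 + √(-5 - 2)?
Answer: -816 - 136*I*√7 ≈ -816.0 - 359.82*I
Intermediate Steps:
z(k, H) = 6 + I*√7 (z(k, H) = 6 + √(-7) = 6 + I*√7)
(z(-2, 3)*17)*(-8) = ((6 + I*√7)*17)*(-8) = (102 + 17*I*√7)*(-8) = -816 - 136*I*√7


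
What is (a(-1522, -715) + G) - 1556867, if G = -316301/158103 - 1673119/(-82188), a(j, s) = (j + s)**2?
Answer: 4977229396204733/1443796596 ≈ 3.4473e+6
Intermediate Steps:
G = 26503220741/1443796596 (G = -316301*1/158103 - 1673119*(-1/82188) = -316301/158103 + 1673119/82188 = 26503220741/1443796596 ≈ 18.357)
(a(-1522, -715) + G) - 1556867 = ((-1522 - 715)**2 + 26503220741/1443796596) - 1556867 = ((-2237)**2 + 26503220741/1443796596) - 1556867 = (5004169 + 26503220741/1443796596) - 1556867 = 7225028671229465/1443796596 - 1556867 = 4977229396204733/1443796596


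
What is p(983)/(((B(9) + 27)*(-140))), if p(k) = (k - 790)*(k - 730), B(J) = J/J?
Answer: -48829/3920 ≈ -12.456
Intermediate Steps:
B(J) = 1
p(k) = (-790 + k)*(-730 + k)
p(983)/(((B(9) + 27)*(-140))) = (576700 + 983**2 - 1520*983)/(((1 + 27)*(-140))) = (576700 + 966289 - 1494160)/((28*(-140))) = 48829/(-3920) = 48829*(-1/3920) = -48829/3920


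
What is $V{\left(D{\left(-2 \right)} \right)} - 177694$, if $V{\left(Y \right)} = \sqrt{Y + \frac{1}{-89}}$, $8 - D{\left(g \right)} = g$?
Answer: $-177694 + \frac{\sqrt{79121}}{89} \approx -1.7769 \cdot 10^{5}$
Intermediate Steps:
$D{\left(g \right)} = 8 - g$
$V{\left(Y \right)} = \sqrt{- \frac{1}{89} + Y}$ ($V{\left(Y \right)} = \sqrt{Y - \frac{1}{89}} = \sqrt{- \frac{1}{89} + Y}$)
$V{\left(D{\left(-2 \right)} \right)} - 177694 = \frac{\sqrt{-89 + 7921 \left(8 - -2\right)}}{89} - 177694 = \frac{\sqrt{-89 + 7921 \left(8 + 2\right)}}{89} - 177694 = \frac{\sqrt{-89 + 7921 \cdot 10}}{89} - 177694 = \frac{\sqrt{-89 + 79210}}{89} - 177694 = \frac{\sqrt{79121}}{89} - 177694 = -177694 + \frac{\sqrt{79121}}{89}$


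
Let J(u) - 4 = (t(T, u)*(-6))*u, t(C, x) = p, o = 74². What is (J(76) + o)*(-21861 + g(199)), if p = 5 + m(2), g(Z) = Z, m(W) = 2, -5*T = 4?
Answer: -49562656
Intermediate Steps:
T = -⅘ (T = -⅕*4 = -⅘ ≈ -0.80000)
p = 7 (p = 5 + 2 = 7)
o = 5476
t(C, x) = 7
J(u) = 4 - 42*u (J(u) = 4 + (7*(-6))*u = 4 - 42*u)
(J(76) + o)*(-21861 + g(199)) = ((4 - 42*76) + 5476)*(-21861 + 199) = ((4 - 3192) + 5476)*(-21662) = (-3188 + 5476)*(-21662) = 2288*(-21662) = -49562656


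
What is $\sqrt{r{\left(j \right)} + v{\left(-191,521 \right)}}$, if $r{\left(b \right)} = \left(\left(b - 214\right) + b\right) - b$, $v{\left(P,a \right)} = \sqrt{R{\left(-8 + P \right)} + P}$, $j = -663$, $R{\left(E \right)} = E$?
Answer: $\sqrt{-877 + i \sqrt{390}} \approx 0.3334 + 29.616 i$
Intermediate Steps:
$v{\left(P,a \right)} = \sqrt{-8 + 2 P}$ ($v{\left(P,a \right)} = \sqrt{\left(-8 + P\right) + P} = \sqrt{-8 + 2 P}$)
$r{\left(b \right)} = -214 + b$ ($r{\left(b \right)} = \left(\left(-214 + b\right) + b\right) - b = \left(-214 + 2 b\right) - b = -214 + b$)
$\sqrt{r{\left(j \right)} + v{\left(-191,521 \right)}} = \sqrt{\left(-214 - 663\right) + \sqrt{-8 + 2 \left(-191\right)}} = \sqrt{-877 + \sqrt{-8 - 382}} = \sqrt{-877 + \sqrt{-390}} = \sqrt{-877 + i \sqrt{390}}$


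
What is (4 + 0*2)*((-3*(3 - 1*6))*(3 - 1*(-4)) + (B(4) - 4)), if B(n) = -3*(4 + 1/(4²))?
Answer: 749/4 ≈ 187.25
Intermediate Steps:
B(n) = -195/16 (B(n) = -3*(4 + 1/16) = -3*65/16 = -195/16)
(4 + 0*2)*((-3*(3 - 1*6))*(3 - 1*(-4)) + (B(4) - 4)) = (4 + 0*2)*((-3*(3 - 1*6))*(3 - 1*(-4)) + (-195/16 - 4)) = (4 + 0)*((-3*(3 - 6))*(3 + 4) - 259/16) = 4*(-3*(-3)*7 - 259/16) = 4*(9*7 - 259/16) = 4*(63 - 259/16) = 4*(749/16) = 749/4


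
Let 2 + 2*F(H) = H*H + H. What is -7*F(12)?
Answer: -539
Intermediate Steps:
F(H) = -1 + H/2 + H²/2 (F(H) = -1 + (H*H + H)/2 = -1 + (H² + H)/2 = -1 + (H + H²)/2 = -1 + (H/2 + H²/2) = -1 + H/2 + H²/2)
-7*F(12) = -7*(-1 + (½)*12 + (½)*12²) = -7*(-1 + 6 + (½)*144) = -7*(-1 + 6 + 72) = -7*77 = -539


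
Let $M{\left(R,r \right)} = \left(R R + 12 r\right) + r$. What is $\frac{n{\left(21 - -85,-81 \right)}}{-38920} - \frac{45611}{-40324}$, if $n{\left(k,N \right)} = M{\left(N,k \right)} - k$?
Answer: $\frac{3065803}{3297080} \approx 0.92985$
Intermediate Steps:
$M{\left(R,r \right)} = R^{2} + 13 r$ ($M{\left(R,r \right)} = \left(R^{2} + 12 r\right) + r = R^{2} + 13 r$)
$n{\left(k,N \right)} = N^{2} + 12 k$ ($n{\left(k,N \right)} = \left(N^{2} + 13 k\right) - k = N^{2} + 12 k$)
$\frac{n{\left(21 - -85,-81 \right)}}{-38920} - \frac{45611}{-40324} = \frac{\left(-81\right)^{2} + 12 \left(21 - -85\right)}{-38920} - \frac{45611}{-40324} = \left(6561 + 12 \left(21 + 85\right)\right) \left(- \frac{1}{38920}\right) - - \frac{2683}{2372} = \left(6561 + 12 \cdot 106\right) \left(- \frac{1}{38920}\right) + \frac{2683}{2372} = \left(6561 + 1272\right) \left(- \frac{1}{38920}\right) + \frac{2683}{2372} = 7833 \left(- \frac{1}{38920}\right) + \frac{2683}{2372} = - \frac{1119}{5560} + \frac{2683}{2372} = \frac{3065803}{3297080}$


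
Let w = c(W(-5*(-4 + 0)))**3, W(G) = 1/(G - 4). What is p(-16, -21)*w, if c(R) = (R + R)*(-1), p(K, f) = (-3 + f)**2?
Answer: -9/8 ≈ -1.1250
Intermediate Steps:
W(G) = 1/(-4 + G)
c(R) = -2*R (c(R) = (2*R)*(-1) = -2*R)
w = -1/512 (w = (-2/(-4 - 5*(-4 + 0)))**3 = (-2/(-4 - 5*(-4)))**3 = (-2/(-4 + 20))**3 = (-2/16)**3 = (-2*1/16)**3 = (-1/8)**3 = -1/512 ≈ -0.0019531)
p(-16, -21)*w = (-3 - 21)**2*(-1/512) = (-24)**2*(-1/512) = 576*(-1/512) = -9/8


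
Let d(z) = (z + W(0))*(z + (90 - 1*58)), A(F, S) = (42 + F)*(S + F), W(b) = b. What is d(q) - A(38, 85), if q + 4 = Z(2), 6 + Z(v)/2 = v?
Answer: -10080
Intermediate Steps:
Z(v) = -12 + 2*v
q = -12 (q = -4 + (-12 + 2*2) = -4 + (-12 + 4) = -4 - 8 = -12)
A(F, S) = (42 + F)*(F + S)
d(z) = z*(32 + z) (d(z) = (z + 0)*(z + (90 - 1*58)) = z*(z + (90 - 58)) = z*(z + 32) = z*(32 + z))
d(q) - A(38, 85) = -12*(32 - 12) - (38² + 42*38 + 42*85 + 38*85) = -12*20 - (1444 + 1596 + 3570 + 3230) = -240 - 1*9840 = -240 - 9840 = -10080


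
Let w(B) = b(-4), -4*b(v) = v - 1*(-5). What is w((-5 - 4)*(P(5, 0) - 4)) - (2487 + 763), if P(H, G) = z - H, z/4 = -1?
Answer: -13001/4 ≈ -3250.3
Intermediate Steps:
z = -4 (z = 4*(-1) = -4)
P(H, G) = -4 - H
b(v) = -5/4 - v/4 (b(v) = -(v - 1*(-5))/4 = -(v + 5)/4 = -(5 + v)/4 = -5/4 - v/4)
w(B) = -1/4 (w(B) = -5/4 - 1/4*(-4) = -5/4 + 1 = -1/4)
w((-5 - 4)*(P(5, 0) - 4)) - (2487 + 763) = -1/4 - (2487 + 763) = -1/4 - 1*3250 = -1/4 - 3250 = -13001/4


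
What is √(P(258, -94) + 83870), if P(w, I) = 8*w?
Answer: √85934 ≈ 293.15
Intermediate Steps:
√(P(258, -94) + 83870) = √(8*258 + 83870) = √(2064 + 83870) = √85934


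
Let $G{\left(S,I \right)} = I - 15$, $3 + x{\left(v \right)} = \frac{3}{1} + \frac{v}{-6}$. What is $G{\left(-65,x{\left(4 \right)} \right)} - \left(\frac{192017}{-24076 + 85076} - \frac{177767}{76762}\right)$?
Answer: $- \frac{115882059931}{7023723000} \approx -16.499$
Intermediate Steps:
$x{\left(v \right)} = - \frac{v}{6}$ ($x{\left(v \right)} = -3 + \left(\frac{3}{1} + \frac{v}{-6}\right) = -3 + \left(3 \cdot 1 + v \left(- \frac{1}{6}\right)\right) = -3 - \left(-3 + \frac{v}{6}\right) = - \frac{v}{6}$)
$G{\left(S,I \right)} = -15 + I$
$G{\left(-65,x{\left(4 \right)} \right)} - \left(\frac{192017}{-24076 + 85076} - \frac{177767}{76762}\right) = \left(-15 - \frac{2}{3}\right) - \left(\frac{192017}{-24076 + 85076} - \frac{177767}{76762}\right) = \left(-15 - \frac{2}{3}\right) - \left(\frac{192017}{61000} - \frac{177767}{76762}\right) = - \frac{47}{3} - \left(192017 \cdot \frac{1}{61000} - \frac{177767}{76762}\right) = - \frac{47}{3} - \left(\frac{192017}{61000} - \frac{177767}{76762}\right) = - \frac{47}{3} - \frac{1947910977}{2341241000} = - \frac{115882059931}{7023723000}$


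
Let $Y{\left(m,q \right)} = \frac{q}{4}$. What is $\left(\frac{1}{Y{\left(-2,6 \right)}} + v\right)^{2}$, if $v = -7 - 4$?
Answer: $\frac{961}{9} \approx 106.78$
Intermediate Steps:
$Y{\left(m,q \right)} = \frac{q}{4}$ ($Y{\left(m,q \right)} = q \frac{1}{4} = \frac{q}{4}$)
$v = -11$
$\left(\frac{1}{Y{\left(-2,6 \right)}} + v\right)^{2} = \left(\frac{1}{\frac{1}{4} \cdot 6} - 11\right)^{2} = \left(\frac{1}{\frac{3}{2}} - 11\right)^{2} = \left(\frac{2}{3} - 11\right)^{2} = \left(- \frac{31}{3}\right)^{2} = \frac{961}{9}$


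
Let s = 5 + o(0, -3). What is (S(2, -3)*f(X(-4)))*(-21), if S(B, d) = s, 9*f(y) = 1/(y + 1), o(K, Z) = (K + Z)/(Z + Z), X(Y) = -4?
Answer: 77/18 ≈ 4.2778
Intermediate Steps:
o(K, Z) = (K + Z)/(2*Z) (o(K, Z) = (K + Z)/((2*Z)) = (K + Z)*(1/(2*Z)) = (K + Z)/(2*Z))
f(y) = 1/(9*(1 + y)) (f(y) = 1/(9*(y + 1)) = 1/(9*(1 + y)))
s = 11/2 (s = 5 + (1/2)*(0 - 3)/(-3) = 5 + (1/2)*(-1/3)*(-3) = 5 + 1/2 = 11/2 ≈ 5.5000)
S(B, d) = 11/2
(S(2, -3)*f(X(-4)))*(-21) = (11*(1/(9*(1 - 4)))/2)*(-21) = (11*((1/9)/(-3))/2)*(-21) = (11*((1/9)*(-1/3))/2)*(-21) = ((11/2)*(-1/27))*(-21) = -11/54*(-21) = 77/18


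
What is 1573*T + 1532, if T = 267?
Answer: 421523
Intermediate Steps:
1573*T + 1532 = 1573*267 + 1532 = 419991 + 1532 = 421523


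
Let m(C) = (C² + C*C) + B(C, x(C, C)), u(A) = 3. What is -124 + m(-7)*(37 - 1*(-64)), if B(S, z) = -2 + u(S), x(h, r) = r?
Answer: 9875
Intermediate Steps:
B(S, z) = 1 (B(S, z) = -2 + 3 = 1)
m(C) = 1 + 2*C² (m(C) = (C² + C*C) + 1 = (C² + C²) + 1 = 2*C² + 1 = 1 + 2*C²)
-124 + m(-7)*(37 - 1*(-64)) = -124 + (1 + 2*(-7)²)*(37 - 1*(-64)) = -124 + (1 + 2*49)*(37 + 64) = -124 + (1 + 98)*101 = -124 + 99*101 = -124 + 9999 = 9875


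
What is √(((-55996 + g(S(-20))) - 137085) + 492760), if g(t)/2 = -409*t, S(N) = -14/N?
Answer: 2*√1869415/5 ≈ 546.91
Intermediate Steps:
g(t) = -818*t (g(t) = 2*(-409*t) = -818*t)
√(((-55996 + g(S(-20))) - 137085) + 492760) = √(((-55996 - (-11452)/(-20)) - 137085) + 492760) = √(((-55996 - (-11452)*(-1)/20) - 137085) + 492760) = √(((-55996 - 818*7/10) - 137085) + 492760) = √(((-55996 - 2863/5) - 137085) + 492760) = √((-282843/5 - 137085) + 492760) = √(-968268/5 + 492760) = √(1495532/5) = 2*√1869415/5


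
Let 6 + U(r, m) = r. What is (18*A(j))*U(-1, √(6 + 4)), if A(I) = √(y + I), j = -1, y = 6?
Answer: -126*√5 ≈ -281.74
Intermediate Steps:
U(r, m) = -6 + r
A(I) = √(6 + I)
(18*A(j))*U(-1, √(6 + 4)) = (18*√(6 - 1))*(-6 - 1) = (18*√5)*(-7) = -126*√5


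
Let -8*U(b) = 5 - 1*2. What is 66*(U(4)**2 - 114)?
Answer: -240471/32 ≈ -7514.7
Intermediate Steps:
U(b) = -3/8 (U(b) = -(5 - 1*2)/8 = -(5 - 2)/8 = -1/8*3 = -3/8)
66*(U(4)**2 - 114) = 66*((-3/8)**2 - 114) = 66*(9/64 - 114) = 66*(-7287/64) = -240471/32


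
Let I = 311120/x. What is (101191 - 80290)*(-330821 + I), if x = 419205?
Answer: -193238810718179/27947 ≈ -6.9145e+9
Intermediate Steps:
I = 62224/83841 (I = 311120/419205 = 311120*(1/419205) = 62224/83841 ≈ 0.74217)
(101191 - 80290)*(-330821 + I) = (101191 - 80290)*(-330821 + 62224/83841) = 20901*(-27736301237/83841) = -193238810718179/27947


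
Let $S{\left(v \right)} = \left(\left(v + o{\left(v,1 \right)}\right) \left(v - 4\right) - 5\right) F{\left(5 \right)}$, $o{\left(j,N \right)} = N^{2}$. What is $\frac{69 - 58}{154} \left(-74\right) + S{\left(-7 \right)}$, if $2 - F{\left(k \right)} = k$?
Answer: $- \frac{1318}{7} \approx -188.29$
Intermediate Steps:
$F{\left(k \right)} = 2 - k$
$S{\left(v \right)} = 15 - 3 \left(1 + v\right) \left(-4 + v\right)$ ($S{\left(v \right)} = \left(\left(v + 1^{2}\right) \left(v - 4\right) - 5\right) \left(2 - 5\right) = \left(\left(v + 1\right) \left(-4 + v\right) - 5\right) \left(2 - 5\right) = \left(\left(1 + v\right) \left(-4 + v\right) - 5\right) \left(-3\right) = \left(-5 + \left(1 + v\right) \left(-4 + v\right)\right) \left(-3\right) = 15 - 3 \left(1 + v\right) \left(-4 + v\right)$)
$\frac{69 - 58}{154} \left(-74\right) + S{\left(-7 \right)} = \frac{69 - 58}{154} \left(-74\right) + \left(27 - 3 \left(-7\right)^{2} + 9 \left(-7\right)\right) = 11 \cdot \frac{1}{154} \left(-74\right) - 183 = \frac{1}{14} \left(-74\right) - 183 = - \frac{37}{7} - 183 = - \frac{1318}{7}$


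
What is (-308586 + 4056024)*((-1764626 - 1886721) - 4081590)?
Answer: -28978701965406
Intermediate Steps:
(-308586 + 4056024)*((-1764626 - 1886721) - 4081590) = 3747438*(-3651347 - 4081590) = 3747438*(-7732937) = -28978701965406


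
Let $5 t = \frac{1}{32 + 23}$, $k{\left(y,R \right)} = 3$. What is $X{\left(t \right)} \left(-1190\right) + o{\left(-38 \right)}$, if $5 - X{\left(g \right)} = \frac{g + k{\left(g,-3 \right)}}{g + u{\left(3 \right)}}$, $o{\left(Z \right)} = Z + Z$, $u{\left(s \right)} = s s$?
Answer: $- \frac{3484359}{619} \approx -5629.0$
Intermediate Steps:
$u{\left(s \right)} = s^{2}$
$t = \frac{1}{275}$ ($t = \frac{1}{5 \left(32 + 23\right)} = \frac{1}{5 \cdot 55} = \frac{1}{5} \cdot \frac{1}{55} = \frac{1}{275} \approx 0.0036364$)
$o{\left(Z \right)} = 2 Z$
$X{\left(g \right)} = 5 - \frac{3 + g}{9 + g}$ ($X{\left(g \right)} = 5 - \frac{g + 3}{g + 3^{2}} = 5 - \frac{3 + g}{g + 9} = 5 - \frac{3 + g}{9 + g}$)
$X{\left(t \right)} \left(-1190\right) + o{\left(-38 \right)} = \frac{2 \left(21 + 2 \cdot \frac{1}{275}\right)}{9 + \frac{1}{275}} \left(-1190\right) + 2 \left(-38\right) = \frac{2 \left(21 + \frac{2}{275}\right)}{\frac{2476}{275}} \left(-1190\right) - 76 = 2 \cdot \frac{275}{2476} \cdot \frac{5777}{275} \left(-1190\right) - 76 = \frac{5777}{1238} \left(-1190\right) - 76 = - \frac{3437315}{619} - 76 = - \frac{3484359}{619}$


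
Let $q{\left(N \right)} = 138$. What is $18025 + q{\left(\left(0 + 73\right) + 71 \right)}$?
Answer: $18163$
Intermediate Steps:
$18025 + q{\left(\left(0 + 73\right) + 71 \right)} = 18025 + 138 = 18163$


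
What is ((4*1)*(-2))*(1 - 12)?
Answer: 88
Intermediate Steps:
((4*1)*(-2))*(1 - 12) = (4*(-2))*(-11) = -8*(-11) = 88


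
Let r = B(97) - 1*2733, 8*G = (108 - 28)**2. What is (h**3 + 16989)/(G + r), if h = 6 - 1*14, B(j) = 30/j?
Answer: -1598269/187471 ≈ -8.5254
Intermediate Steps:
G = 800 (G = (108 - 28)**2/8 = (1/8)*80**2 = (1/8)*6400 = 800)
h = -8 (h = 6 - 14 = -8)
r = -265071/97 (r = 30/97 - 1*2733 = 30*(1/97) - 2733 = 30/97 - 2733 = -265071/97 ≈ -2732.7)
(h**3 + 16989)/(G + r) = ((-8)**3 + 16989)/(800 - 265071/97) = (-512 + 16989)/(-187471/97) = 16477*(-97/187471) = -1598269/187471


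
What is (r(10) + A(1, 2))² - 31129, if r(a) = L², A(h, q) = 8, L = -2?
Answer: -30985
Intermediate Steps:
r(a) = 4 (r(a) = (-2)² = 4)
(r(10) + A(1, 2))² - 31129 = (4 + 8)² - 31129 = 12² - 31129 = 144 - 31129 = -30985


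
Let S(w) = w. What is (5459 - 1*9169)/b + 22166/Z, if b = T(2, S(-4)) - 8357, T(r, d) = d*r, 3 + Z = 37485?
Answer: 4635383/4479099 ≈ 1.0349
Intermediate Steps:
Z = 37482 (Z = -3 + 37485 = 37482)
b = -8365 (b = -4*2 - 8357 = -8 - 8357 = -8365)
(5459 - 1*9169)/b + 22166/Z = (5459 - 1*9169)/(-8365) + 22166/37482 = (5459 - 9169)*(-1/8365) + 22166*(1/37482) = -3710*(-1/8365) + 11083/18741 = 106/239 + 11083/18741 = 4635383/4479099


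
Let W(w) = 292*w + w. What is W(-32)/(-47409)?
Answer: 9376/47409 ≈ 0.19777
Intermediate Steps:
W(w) = 293*w
W(-32)/(-47409) = (293*(-32))/(-47409) = -9376*(-1/47409) = 9376/47409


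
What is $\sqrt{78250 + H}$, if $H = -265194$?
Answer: $8 i \sqrt{2921} \approx 432.37 i$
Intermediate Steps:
$\sqrt{78250 + H} = \sqrt{78250 - 265194} = \sqrt{-186944} = 8 i \sqrt{2921}$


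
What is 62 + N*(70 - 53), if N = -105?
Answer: -1723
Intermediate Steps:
62 + N*(70 - 53) = 62 - 105*(70 - 53) = 62 - 105*17 = 62 - 1785 = -1723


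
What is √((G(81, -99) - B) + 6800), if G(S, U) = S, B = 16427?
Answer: I*√9546 ≈ 97.704*I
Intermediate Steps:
√((G(81, -99) - B) + 6800) = √((81 - 1*16427) + 6800) = √((81 - 16427) + 6800) = √(-16346 + 6800) = √(-9546) = I*√9546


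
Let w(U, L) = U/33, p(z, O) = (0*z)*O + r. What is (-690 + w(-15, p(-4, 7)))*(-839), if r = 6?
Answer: 6372205/11 ≈ 5.7929e+5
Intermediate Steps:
p(z, O) = 6 (p(z, O) = (0*z)*O + 6 = 0*O + 6 = 0 + 6 = 6)
w(U, L) = U/33 (w(U, L) = U*(1/33) = U/33)
(-690 + w(-15, p(-4, 7)))*(-839) = (-690 + (1/33)*(-15))*(-839) = (-690 - 5/11)*(-839) = -7595/11*(-839) = 6372205/11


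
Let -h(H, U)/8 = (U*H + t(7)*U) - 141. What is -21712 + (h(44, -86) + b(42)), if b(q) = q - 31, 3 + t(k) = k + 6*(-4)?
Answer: -4061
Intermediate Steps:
t(k) = -27 + k (t(k) = -3 + (k + 6*(-4)) = -3 + (k - 24) = -3 + (-24 + k) = -27 + k)
h(H, U) = 1128 + 160*U - 8*H*U (h(H, U) = -8*((U*H + (-27 + 7)*U) - 141) = -8*((H*U - 20*U) - 141) = -8*((-20*U + H*U) - 141) = -8*(-141 - 20*U + H*U) = 1128 + 160*U - 8*H*U)
b(q) = -31 + q
-21712 + (h(44, -86) + b(42)) = -21712 + ((1128 + 160*(-86) - 8*44*(-86)) + (-31 + 42)) = -21712 + ((1128 - 13760 + 30272) + 11) = -21712 + (17640 + 11) = -21712 + 17651 = -4061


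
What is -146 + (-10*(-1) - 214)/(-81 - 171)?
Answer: -3049/21 ≈ -145.19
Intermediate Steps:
-146 + (-10*(-1) - 214)/(-81 - 171) = -146 + (10 - 214)/(-252) = -146 - 204*(-1/252) = -146 + 17/21 = -3049/21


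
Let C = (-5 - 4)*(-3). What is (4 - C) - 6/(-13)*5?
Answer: -269/13 ≈ -20.692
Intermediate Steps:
C = 27 (C = -9*(-3) = 27)
(4 - C) - 6/(-13)*5 = (4 - 1*27) - 6/(-13)*5 = (4 - 27) - 6*(-1/13)*5 = -23 + (6/13)*5 = -23 + 30/13 = -269/13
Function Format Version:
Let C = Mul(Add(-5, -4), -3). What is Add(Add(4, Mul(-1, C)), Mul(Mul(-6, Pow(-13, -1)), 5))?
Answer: Rational(-269, 13) ≈ -20.692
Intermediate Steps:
C = 27 (C = Mul(-9, -3) = 27)
Add(Add(4, Mul(-1, C)), Mul(Mul(-6, Pow(-13, -1)), 5)) = Add(Add(4, Mul(-1, 27)), Mul(Mul(-6, Pow(-13, -1)), 5)) = Add(Add(4, -27), Mul(Mul(-6, Rational(-1, 13)), 5)) = Add(-23, Mul(Rational(6, 13), 5)) = Add(-23, Rational(30, 13)) = Rational(-269, 13)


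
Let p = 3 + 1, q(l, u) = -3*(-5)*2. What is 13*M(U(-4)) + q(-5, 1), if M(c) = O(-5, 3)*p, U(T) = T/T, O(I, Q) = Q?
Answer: 186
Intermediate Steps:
q(l, u) = 30 (q(l, u) = 15*2 = 30)
U(T) = 1
p = 4
M(c) = 12 (M(c) = 3*4 = 12)
13*M(U(-4)) + q(-5, 1) = 13*12 + 30 = 156 + 30 = 186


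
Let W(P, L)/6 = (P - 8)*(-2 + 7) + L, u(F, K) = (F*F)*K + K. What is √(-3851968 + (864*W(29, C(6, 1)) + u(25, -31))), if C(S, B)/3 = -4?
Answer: I*√3389262 ≈ 1841.0*I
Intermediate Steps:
C(S, B) = -12 (C(S, B) = 3*(-4) = -12)
u(F, K) = K + K*F² (u(F, K) = F²*K + K = K*F² + K = K + K*F²)
W(P, L) = -240 + 6*L + 30*P (W(P, L) = 6*((P - 8)*(-2 + 7) + L) = 6*((-8 + P)*5 + L) = 6*((-40 + 5*P) + L) = 6*(-40 + L + 5*P) = -240 + 6*L + 30*P)
√(-3851968 + (864*W(29, C(6, 1)) + u(25, -31))) = √(-3851968 + (864*(-240 + 6*(-12) + 30*29) - 31*(1 + 25²))) = √(-3851968 + (864*(-240 - 72 + 870) - 31*(1 + 625))) = √(-3851968 + (864*558 - 31*626)) = √(-3851968 + (482112 - 19406)) = √(-3851968 + 462706) = √(-3389262) = I*√3389262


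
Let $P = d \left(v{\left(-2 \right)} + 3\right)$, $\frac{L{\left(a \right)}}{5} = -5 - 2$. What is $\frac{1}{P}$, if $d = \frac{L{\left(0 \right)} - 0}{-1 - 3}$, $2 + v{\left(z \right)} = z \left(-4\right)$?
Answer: $\frac{4}{315} \approx 0.012698$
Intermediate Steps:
$L{\left(a \right)} = -35$ ($L{\left(a \right)} = 5 \left(-5 - 2\right) = 5 \left(-7\right) = -35$)
$v{\left(z \right)} = -2 - 4 z$ ($v{\left(z \right)} = -2 + z \left(-4\right) = -2 - 4 z$)
$d = \frac{35}{4}$ ($d = \frac{-35 - 0}{-1 - 3} = \frac{-35 + 0}{-4} = \left(-35\right) \left(- \frac{1}{4}\right) = \frac{35}{4} \approx 8.75$)
$P = \frac{315}{4}$ ($P = \frac{35 \left(\left(-2 - -8\right) + 3\right)}{4} = \frac{35 \left(\left(-2 + 8\right) + 3\right)}{4} = \frac{35 \left(6 + 3\right)}{4} = \frac{35}{4} \cdot 9 = \frac{315}{4} \approx 78.75$)
$\frac{1}{P} = \frac{1}{\frac{315}{4}} = \frac{4}{315}$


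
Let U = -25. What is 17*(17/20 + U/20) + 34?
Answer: 136/5 ≈ 27.200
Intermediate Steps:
17*(17/20 + U/20) + 34 = 17*(17/20 - 25/20) + 34 = 17*(17*(1/20) - 25*1/20) + 34 = 17*(17/20 - 5/4) + 34 = 17*(-⅖) + 34 = -34/5 + 34 = 136/5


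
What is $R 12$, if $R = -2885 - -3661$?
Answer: $9312$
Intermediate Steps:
$R = 776$ ($R = -2885 + 3661 = 776$)
$R 12 = 776 \cdot 12 = 9312$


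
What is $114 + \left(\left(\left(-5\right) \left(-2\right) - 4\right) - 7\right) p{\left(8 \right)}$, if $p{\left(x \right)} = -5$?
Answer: $119$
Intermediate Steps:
$114 + \left(\left(\left(-5\right) \left(-2\right) - 4\right) - 7\right) p{\left(8 \right)} = 114 + \left(\left(\left(-5\right) \left(-2\right) - 4\right) - 7\right) \left(-5\right) = 114 + \left(\left(10 - 4\right) - 7\right) \left(-5\right) = 114 + \left(6 - 7\right) \left(-5\right) = 114 - -5 = 114 + 5 = 119$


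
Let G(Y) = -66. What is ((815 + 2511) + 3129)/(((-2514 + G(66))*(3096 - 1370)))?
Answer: -1291/890616 ≈ -0.0014496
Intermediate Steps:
((815 + 2511) + 3129)/(((-2514 + G(66))*(3096 - 1370))) = ((815 + 2511) + 3129)/(((-2514 - 66)*(3096 - 1370))) = (3326 + 3129)/((-2580*1726)) = 6455/(-4453080) = 6455*(-1/4453080) = -1291/890616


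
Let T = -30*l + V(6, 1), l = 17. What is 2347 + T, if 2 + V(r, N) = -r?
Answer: 1829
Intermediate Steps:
V(r, N) = -2 - r
T = -518 (T = -30*17 + (-2 - 1*6) = -510 + (-2 - 6) = -510 - 8 = -518)
2347 + T = 2347 - 518 = 1829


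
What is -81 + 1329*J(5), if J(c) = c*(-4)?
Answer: -26661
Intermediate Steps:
J(c) = -4*c
-81 + 1329*J(5) = -81 + 1329*(-4*5) = -81 + 1329*(-20) = -81 - 26580 = -26661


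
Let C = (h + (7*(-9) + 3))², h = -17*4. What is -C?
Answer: -16384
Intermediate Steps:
h = -68
C = 16384 (C = (-68 + (7*(-9) + 3))² = (-68 + (-63 + 3))² = (-68 - 60)² = (-128)² = 16384)
-C = -1*16384 = -16384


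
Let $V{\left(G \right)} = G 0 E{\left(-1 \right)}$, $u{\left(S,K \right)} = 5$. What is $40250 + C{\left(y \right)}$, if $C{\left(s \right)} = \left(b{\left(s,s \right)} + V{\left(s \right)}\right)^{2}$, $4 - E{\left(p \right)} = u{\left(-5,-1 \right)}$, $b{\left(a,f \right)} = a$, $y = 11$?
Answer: $40371$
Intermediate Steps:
$E{\left(p \right)} = -1$ ($E{\left(p \right)} = 4 - 5 = -1$)
$V{\left(G \right)} = 0$ ($V{\left(G \right)} = G 0 \left(-1\right) = 0 \left(-1\right) = 0$)
$C{\left(s \right)} = s^{2}$ ($C{\left(s \right)} = \left(s + 0\right)^{2} = s^{2}$)
$40250 + C{\left(y \right)} = 40250 + 11^{2} = 40250 + 121 = 40371$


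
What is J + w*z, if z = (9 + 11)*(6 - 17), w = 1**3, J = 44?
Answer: -176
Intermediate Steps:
w = 1
z = -220 (z = 20*(-11) = -220)
J + w*z = 44 + 1*(-220) = 44 - 220 = -176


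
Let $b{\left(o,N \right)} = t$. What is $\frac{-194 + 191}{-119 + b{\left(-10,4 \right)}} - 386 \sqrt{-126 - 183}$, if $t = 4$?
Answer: $\frac{3}{115} - 386 i \sqrt{309} \approx 0.026087 - 6785.3 i$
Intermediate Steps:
$b{\left(o,N \right)} = 4$
$\frac{-194 + 191}{-119 + b{\left(-10,4 \right)}} - 386 \sqrt{-126 - 183} = \frac{-194 + 191}{-119 + 4} - 386 \sqrt{-126 - 183} = - \frac{3}{-115} - 386 \sqrt{-309} = \left(-3\right) \left(- \frac{1}{115}\right) - 386 i \sqrt{309} = \frac{3}{115} - 386 i \sqrt{309}$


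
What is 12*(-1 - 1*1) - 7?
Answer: -31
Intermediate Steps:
12*(-1 - 1*1) - 7 = 12*(-1 - 1) - 7 = 12*(-2) - 7 = -24 - 7 = -31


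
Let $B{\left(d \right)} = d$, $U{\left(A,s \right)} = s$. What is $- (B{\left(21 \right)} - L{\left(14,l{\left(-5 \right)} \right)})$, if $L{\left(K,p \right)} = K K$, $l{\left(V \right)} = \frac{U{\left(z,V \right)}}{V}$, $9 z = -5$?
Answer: $175$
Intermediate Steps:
$z = - \frac{5}{9}$ ($z = \frac{1}{9} \left(-5\right) = - \frac{5}{9} \approx -0.55556$)
$l{\left(V \right)} = 1$ ($l{\left(V \right)} = \frac{V}{V} = 1$)
$L{\left(K,p \right)} = K^{2}$
$- (B{\left(21 \right)} - L{\left(14,l{\left(-5 \right)} \right)}) = - (21 - 14^{2}) = - (21 - 196) = \left(-1\right) \left(-175\right) = 175$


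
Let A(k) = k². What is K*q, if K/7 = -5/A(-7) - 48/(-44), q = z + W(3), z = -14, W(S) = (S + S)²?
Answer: 1066/7 ≈ 152.29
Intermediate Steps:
W(S) = 4*S² (W(S) = (2*S)² = 4*S²)
q = 22 (q = -14 + 4*3² = -14 + 4*9 = -14 + 36 = 22)
K = 533/77 (K = 7*(-5/((-7)²) - 48/(-44)) = 7*(-5/49 - 48*(-1/44)) = 7*(-5*1/49 + 12/11) = 7*(-5/49 + 12/11) = 7*(533/539) = 533/77 ≈ 6.9221)
K*q = (533/77)*22 = 1066/7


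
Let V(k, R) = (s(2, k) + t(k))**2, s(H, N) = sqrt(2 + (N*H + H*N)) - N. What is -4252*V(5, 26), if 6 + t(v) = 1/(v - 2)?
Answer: -5195944/9 + 272128*sqrt(22)/3 ≈ -1.5186e+5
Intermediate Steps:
s(H, N) = sqrt(2 + 2*H*N) - N (s(H, N) = sqrt(2 + (H*N + H*N)) - N = sqrt(2 + 2*H*N) - N)
t(v) = -6 + 1/(-2 + v) (t(v) = -6 + 1/(v - 2) = -6 + 1/(-2 + v))
V(k, R) = (sqrt(2 + 4*k) - k + (13 - 6*k)/(-2 + k))**2 (V(k, R) = ((sqrt(2 + 2*2*k) - k) + (13 - 6*k)/(-2 + k))**2 = ((sqrt(2 + 4*k) - k) + (13 - 6*k)/(-2 + k))**2 = (sqrt(2 + 4*k) - k + (13 - 6*k)/(-2 + k))**2)
-4252*V(5, 26) = -4252*(-13 + 6*5 + (-2 + 5)*(5 - sqrt(2)*sqrt(1 + 2*5)))**2/(-2 + 5)**2 = -4252*(-13 + 30 + 3*(5 - sqrt(2)*sqrt(1 + 10)))**2/3**2 = -4252*(-13 + 30 + 3*(5 - sqrt(2)*sqrt(11)))**2/9 = -4252*(-13 + 30 + 3*(5 - sqrt(22)))**2/9 = -4252*(-13 + 30 + (15 - 3*sqrt(22)))**2/9 = -4252*(32 - 3*sqrt(22))**2/9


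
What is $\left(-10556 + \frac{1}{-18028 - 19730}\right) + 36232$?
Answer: $\frac{969474407}{37758} \approx 25676.0$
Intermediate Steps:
$\left(-10556 + \frac{1}{-18028 - 19730}\right) + 36232 = \left(-10556 + \frac{1}{-37758}\right) + 36232 = \left(-10556 - \frac{1}{37758}\right) + 36232 = - \frac{398573449}{37758} + 36232 = \frac{969474407}{37758}$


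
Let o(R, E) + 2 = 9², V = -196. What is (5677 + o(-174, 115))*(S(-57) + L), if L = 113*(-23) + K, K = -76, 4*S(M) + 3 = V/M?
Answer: -877610125/57 ≈ -1.5397e+7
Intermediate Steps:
S(M) = -¾ - 49/M (S(M) = -¾ + (-196/M)/4 = -¾ - 49/M)
L = -2675 (L = 113*(-23) - 76 = -2599 - 76 = -2675)
o(R, E) = 79 (o(R, E) = -2 + 9² = -2 + 81 = 79)
(5677 + o(-174, 115))*(S(-57) + L) = (5677 + 79)*((-¾ - 49/(-57)) - 2675) = 5756*((-¾ - 49*(-1/57)) - 2675) = 5756*((-¾ + 49/57) - 2675) = 5756*(25/228 - 2675) = 5756*(-609875/228) = -877610125/57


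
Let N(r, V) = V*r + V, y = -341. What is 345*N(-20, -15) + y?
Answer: 97984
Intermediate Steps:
N(r, V) = V + V*r
345*N(-20, -15) + y = 345*(-15*(1 - 20)) - 341 = 345*(-15*(-19)) - 341 = 345*285 - 341 = 98325 - 341 = 97984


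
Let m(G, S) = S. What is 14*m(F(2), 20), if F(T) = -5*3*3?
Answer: 280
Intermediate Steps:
F(T) = -45 (F(T) = -15*3 = -45)
14*m(F(2), 20) = 14*20 = 280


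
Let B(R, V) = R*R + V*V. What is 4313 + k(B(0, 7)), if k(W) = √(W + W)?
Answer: 4313 + 7*√2 ≈ 4322.9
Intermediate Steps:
B(R, V) = R² + V²
k(W) = √2*√W (k(W) = √(2*W) = √2*√W)
4313 + k(B(0, 7)) = 4313 + √2*√(0² + 7²) = 4313 + √2*√(0 + 49) = 4313 + √2*√49 = 4313 + √2*7 = 4313 + 7*√2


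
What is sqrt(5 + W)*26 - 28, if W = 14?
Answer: -28 + 26*sqrt(19) ≈ 85.331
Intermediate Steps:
sqrt(5 + W)*26 - 28 = sqrt(5 + 14)*26 - 28 = sqrt(19)*26 - 28 = 26*sqrt(19) - 28 = -28 + 26*sqrt(19)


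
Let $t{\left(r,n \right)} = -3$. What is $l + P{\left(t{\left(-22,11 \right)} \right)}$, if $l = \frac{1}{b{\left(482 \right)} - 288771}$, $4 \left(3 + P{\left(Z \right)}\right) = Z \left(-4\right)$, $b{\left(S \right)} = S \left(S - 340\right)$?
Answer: $- \frac{1}{220327} \approx -4.5387 \cdot 10^{-6}$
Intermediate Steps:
$b{\left(S \right)} = S \left(-340 + S\right)$
$P{\left(Z \right)} = -3 - Z$ ($P{\left(Z \right)} = -3 + \frac{Z \left(-4\right)}{4} = -3 + \frac{\left(-4\right) Z}{4} = -3 - Z$)
$l = - \frac{1}{220327}$ ($l = \frac{1}{482 \left(-340 + 482\right) - 288771} = \frac{1}{482 \cdot 142 - 288771} = \frac{1}{68444 - 288771} = \frac{1}{-220327} = - \frac{1}{220327} \approx -4.5387 \cdot 10^{-6}$)
$l + P{\left(t{\left(-22,11 \right)} \right)} = - \frac{1}{220327} - 0 = - \frac{1}{220327} + \left(-3 + 3\right) = - \frac{1}{220327} + 0 = - \frac{1}{220327}$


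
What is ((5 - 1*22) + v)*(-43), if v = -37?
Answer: 2322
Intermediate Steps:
((5 - 1*22) + v)*(-43) = ((5 - 1*22) - 37)*(-43) = ((5 - 22) - 37)*(-43) = (-17 - 37)*(-43) = -54*(-43) = 2322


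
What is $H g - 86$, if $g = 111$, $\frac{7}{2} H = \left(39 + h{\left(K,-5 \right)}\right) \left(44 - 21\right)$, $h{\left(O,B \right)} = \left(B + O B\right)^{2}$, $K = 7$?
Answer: $\frac{8368132}{7} \approx 1.1954 \cdot 10^{6}$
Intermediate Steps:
$h{\left(O,B \right)} = \left(B + B O\right)^{2}$
$H = \frac{75394}{7}$ ($H = \frac{2 \left(39 + \left(-5\right)^{2} \left(1 + 7\right)^{2}\right) \left(44 - 21\right)}{7} = \frac{2 \left(39 + 25 \cdot 8^{2}\right) 23}{7} = \frac{2 \left(39 + 25 \cdot 64\right) 23}{7} = \frac{2 \left(39 + 1600\right) 23}{7} = \frac{2 \cdot 1639 \cdot 23}{7} = \frac{2}{7} \cdot 37697 = \frac{75394}{7} \approx 10771.0$)
$H g - 86 = \frac{75394}{7} \cdot 111 - 86 = \frac{8368734}{7} - 86 = \frac{8368132}{7}$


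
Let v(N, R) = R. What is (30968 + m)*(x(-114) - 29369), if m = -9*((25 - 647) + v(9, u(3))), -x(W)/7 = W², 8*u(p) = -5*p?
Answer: -35219358083/8 ≈ -4.4024e+9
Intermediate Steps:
u(p) = -5*p/8 (u(p) = (-5*p)/8 = -5*p/8)
x(W) = -7*W²
m = 44919/8 (m = -9*((25 - 647) - 5/8*3) = -9*(-622 - 15/8) = -9*(-4991/8) = 44919/8 ≈ 5614.9)
(30968 + m)*(x(-114) - 29369) = (30968 + 44919/8)*(-7*(-114)² - 29369) = 292663*(-7*12996 - 29369)/8 = 292663*(-90972 - 29369)/8 = (292663/8)*(-120341) = -35219358083/8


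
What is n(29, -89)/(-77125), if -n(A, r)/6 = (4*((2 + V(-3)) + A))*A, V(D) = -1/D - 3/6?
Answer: 4292/15425 ≈ 0.27825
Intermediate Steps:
V(D) = -1/2 - 1/D (V(D) = -1/D - 3*1/6 = -1/D - 1/2 = -1/2 - 1/D)
n(A, r) = -6*A*(22/3 + 4*A) (n(A, r) = -6*4*((2 + (1/2)*(-2 - 1*(-3))/(-3)) + A)*A = -6*4*((2 + (1/2)*(-1/3)*(-2 + 3)) + A)*A = -6*4*((2 + (1/2)*(-1/3)*1) + A)*A = -6*4*((2 - 1/6) + A)*A = -6*4*(11/6 + A)*A = -6*(22/3 + 4*A)*A = -6*A*(22/3 + 4*A))
n(29, -89)/(-77125) = -4*29*(11 + 6*29)/(-77125) = -4*29*(11 + 174)*(-1/77125) = -4*29*185*(-1/77125) = -21460*(-1/77125) = 4292/15425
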